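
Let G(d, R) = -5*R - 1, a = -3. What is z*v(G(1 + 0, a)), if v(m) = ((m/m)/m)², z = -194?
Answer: -97/98 ≈ -0.98980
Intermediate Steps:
G(d, R) = -1 - 5*R
v(m) = m⁻² (v(m) = (1/m)² = m⁻²)
z*v(G(1 + 0, a)) = -194/(-1 - 5*(-3))² = -194/(-1 + 15)² = -194/14² = -194*1/196 = -97/98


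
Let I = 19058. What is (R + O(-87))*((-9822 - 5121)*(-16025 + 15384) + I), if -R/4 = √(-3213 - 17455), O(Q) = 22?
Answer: 211145462 - 76780168*I*√5167 ≈ 2.1115e+8 - 5.5191e+9*I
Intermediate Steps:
R = -8*I*√5167 (R = -4*√(-3213 - 17455) = -8*I*√5167 ≈ -575.05*I)
(R + O(-87))*((-9822 - 5121)*(-16025 + 15384) + I) = (-8*I*√5167 + 22)*((-9822 - 5121)*(-16025 + 15384) + 19058) = (22 - 8*I*√5167)*(-14943*(-641) + 19058) = (22 - 8*I*√5167)*(9578463 + 19058) = (22 - 8*I*√5167)*9597521 = 211145462 - 76780168*I*√5167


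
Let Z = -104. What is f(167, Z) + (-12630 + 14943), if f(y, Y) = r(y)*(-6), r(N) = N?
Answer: 1311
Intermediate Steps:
f(y, Y) = -6*y (f(y, Y) = y*(-6) = -6*y)
f(167, Z) + (-12630 + 14943) = -6*167 + (-12630 + 14943) = -1002 + 2313 = 1311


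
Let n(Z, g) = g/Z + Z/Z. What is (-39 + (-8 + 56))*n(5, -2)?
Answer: 27/5 ≈ 5.4000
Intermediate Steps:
n(Z, g) = 1 + g/Z (n(Z, g) = g/Z + 1 = 1 + g/Z)
(-39 + (-8 + 56))*n(5, -2) = (-39 + (-8 + 56))*((5 - 2)/5) = (-39 + 48)*((1/5)*3) = 9*(3/5) = 27/5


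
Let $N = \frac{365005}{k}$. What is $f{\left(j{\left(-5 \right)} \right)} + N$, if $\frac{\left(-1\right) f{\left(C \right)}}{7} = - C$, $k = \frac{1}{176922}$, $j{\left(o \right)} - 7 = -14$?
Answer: $64577414561$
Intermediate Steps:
$j{\left(o \right)} = -7$ ($j{\left(o \right)} = 7 - 14 = -7$)
$k = \frac{1}{176922} \approx 5.6522 \cdot 10^{-6}$
$N = 64577414610$ ($N = 365005 \frac{1}{\frac{1}{176922}} = 365005 \cdot 176922 = 64577414610$)
$f{\left(C \right)} = 7 C$ ($f{\left(C \right)} = - 7 \left(- C\right) = 7 C$)
$f{\left(j{\left(-5 \right)} \right)} + N = 7 \left(-7\right) + 64577414610 = -49 + 64577414610 = 64577414561$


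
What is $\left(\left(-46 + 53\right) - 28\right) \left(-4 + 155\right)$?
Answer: $-3171$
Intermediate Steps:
$\left(\left(-46 + 53\right) - 28\right) \left(-4 + 155\right) = \left(7 - 28\right) 151 = \left(-21\right) 151 = -3171$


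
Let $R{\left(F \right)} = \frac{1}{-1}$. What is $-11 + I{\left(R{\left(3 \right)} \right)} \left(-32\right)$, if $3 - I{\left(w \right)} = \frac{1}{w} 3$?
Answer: $-203$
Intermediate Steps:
$R{\left(F \right)} = -1$
$I{\left(w \right)} = 3 - \frac{3}{w}$ ($I{\left(w \right)} = 3 - \frac{1}{w} 3 = 3 - \frac{3}{w}$)
$-11 + I{\left(R{\left(3 \right)} \right)} \left(-32\right) = -11 + \left(3 - \frac{3}{-1}\right) \left(-32\right) = -11 + \left(3 - -3\right) \left(-32\right) = -11 + \left(3 + 3\right) \left(-32\right) = -11 + 6 \left(-32\right) = -11 - 192 = -203$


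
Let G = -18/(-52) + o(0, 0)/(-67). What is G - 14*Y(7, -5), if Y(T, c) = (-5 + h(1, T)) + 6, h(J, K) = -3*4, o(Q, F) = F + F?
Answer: 4013/26 ≈ 154.35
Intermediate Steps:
o(Q, F) = 2*F
h(J, K) = -12
Y(T, c) = -11 (Y(T, c) = (-5 - 12) + 6 = -17 + 6 = -11)
G = 9/26 (G = -18/(-52) + (2*0)/(-67) = -18*(-1/52) + 0*(-1/67) = 9/26 + 0 = 9/26 ≈ 0.34615)
G - 14*Y(7, -5) = 9/26 - 14*(-11) = 9/26 + 154 = 4013/26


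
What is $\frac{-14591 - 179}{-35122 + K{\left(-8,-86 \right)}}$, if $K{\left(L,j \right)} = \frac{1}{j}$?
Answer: $\frac{181460}{431499} \approx 0.42053$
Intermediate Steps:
$\frac{-14591 - 179}{-35122 + K{\left(-8,-86 \right)}} = \frac{-14591 - 179}{-35122 + \frac{1}{-86}} = - \frac{14770}{-35122 - \frac{1}{86}} = - \frac{14770}{- \frac{3020493}{86}} = \left(-14770\right) \left(- \frac{86}{3020493}\right) = \frac{181460}{431499}$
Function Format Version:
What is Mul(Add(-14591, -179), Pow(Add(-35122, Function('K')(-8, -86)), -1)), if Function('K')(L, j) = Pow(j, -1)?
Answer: Rational(181460, 431499) ≈ 0.42053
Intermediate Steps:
Mul(Add(-14591, -179), Pow(Add(-35122, Function('K')(-8, -86)), -1)) = Mul(Add(-14591, -179), Pow(Add(-35122, Pow(-86, -1)), -1)) = Mul(-14770, Pow(Add(-35122, Rational(-1, 86)), -1)) = Mul(-14770, Pow(Rational(-3020493, 86), -1)) = Mul(-14770, Rational(-86, 3020493)) = Rational(181460, 431499)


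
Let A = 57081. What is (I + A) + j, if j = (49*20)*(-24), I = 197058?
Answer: 230619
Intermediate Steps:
j = -23520 (j = 980*(-24) = -23520)
(I + A) + j = (197058 + 57081) - 23520 = 254139 - 23520 = 230619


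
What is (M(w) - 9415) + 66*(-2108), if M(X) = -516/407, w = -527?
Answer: -60457517/407 ≈ -1.4854e+5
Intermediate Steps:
M(X) = -516/407 (M(X) = -516*1/407 = -516/407)
(M(w) - 9415) + 66*(-2108) = (-516/407 - 9415) + 66*(-2108) = -3832421/407 - 139128 = -60457517/407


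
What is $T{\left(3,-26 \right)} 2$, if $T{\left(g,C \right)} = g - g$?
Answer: $0$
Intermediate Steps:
$T{\left(g,C \right)} = 0$
$T{\left(3,-26 \right)} 2 = 0 \cdot 2 = 0$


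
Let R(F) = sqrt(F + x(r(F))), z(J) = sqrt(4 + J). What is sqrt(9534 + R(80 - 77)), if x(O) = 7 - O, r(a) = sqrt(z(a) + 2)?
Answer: sqrt(9534 + sqrt(10 - sqrt(2 + sqrt(7)))) ≈ 97.656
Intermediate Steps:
r(a) = sqrt(2 + sqrt(4 + a)) (r(a) = sqrt(sqrt(4 + a) + 2) = sqrt(2 + sqrt(4 + a)))
R(F) = sqrt(7 + F - sqrt(2 + sqrt(4 + F))) (R(F) = sqrt(F + (7 - sqrt(2 + sqrt(4 + F)))) = sqrt(7 + F - sqrt(2 + sqrt(4 + F))))
sqrt(9534 + R(80 - 77)) = sqrt(9534 + sqrt(7 + (80 - 77) - sqrt(2 + sqrt(4 + (80 - 77))))) = sqrt(9534 + sqrt(7 + 3 - sqrt(2 + sqrt(4 + 3)))) = sqrt(9534 + sqrt(7 + 3 - sqrt(2 + sqrt(7)))) = sqrt(9534 + sqrt(10 - sqrt(2 + sqrt(7))))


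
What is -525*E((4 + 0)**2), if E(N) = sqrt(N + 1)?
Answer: -525*sqrt(17) ≈ -2164.6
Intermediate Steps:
E(N) = sqrt(1 + N)
-525*E((4 + 0)**2) = -525*sqrt(1 + (4 + 0)**2) = -525*sqrt(1 + 4**2) = -525*sqrt(1 + 16) = -525*sqrt(17)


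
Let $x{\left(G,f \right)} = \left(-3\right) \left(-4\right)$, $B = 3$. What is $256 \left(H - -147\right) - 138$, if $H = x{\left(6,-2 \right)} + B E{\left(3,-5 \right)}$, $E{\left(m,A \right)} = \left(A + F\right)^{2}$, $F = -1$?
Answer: $68214$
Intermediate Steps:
$E{\left(m,A \right)} = \left(-1 + A\right)^{2}$ ($E{\left(m,A \right)} = \left(A - 1\right)^{2} = \left(-1 + A\right)^{2}$)
$x{\left(G,f \right)} = 12$
$H = 120$ ($H = 12 + 3 \left(-1 - 5\right)^{2} = 12 + 3 \left(-6\right)^{2} = 12 + 3 \cdot 36 = 12 + 108 = 120$)
$256 \left(H - -147\right) - 138 = 256 \left(120 - -147\right) - 138 = 256 \left(120 + 147\right) - 138 = 256 \cdot 267 - 138 = 68352 - 138 = 68214$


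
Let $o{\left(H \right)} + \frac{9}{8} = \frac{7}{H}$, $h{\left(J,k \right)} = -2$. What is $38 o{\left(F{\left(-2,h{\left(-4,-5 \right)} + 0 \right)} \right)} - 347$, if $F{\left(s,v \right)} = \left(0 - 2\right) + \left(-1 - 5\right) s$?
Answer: $- \frac{7263}{20} \approx -363.15$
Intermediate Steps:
$F{\left(s,v \right)} = -2 - 6 s$
$o{\left(H \right)} = - \frac{9}{8} + \frac{7}{H}$
$38 o{\left(F{\left(-2,h{\left(-4,-5 \right)} + 0 \right)} \right)} - 347 = 38 \left(- \frac{9}{8} + \frac{7}{-2 - -12}\right) - 347 = 38 \left(- \frac{9}{8} + \frac{7}{-2 + 12}\right) - 347 = 38 \left(- \frac{9}{8} + \frac{7}{10}\right) - 347 = 38 \left(- \frac{17}{40}\right) - 347 = - \frac{323}{20} - 347 = - \frac{7263}{20}$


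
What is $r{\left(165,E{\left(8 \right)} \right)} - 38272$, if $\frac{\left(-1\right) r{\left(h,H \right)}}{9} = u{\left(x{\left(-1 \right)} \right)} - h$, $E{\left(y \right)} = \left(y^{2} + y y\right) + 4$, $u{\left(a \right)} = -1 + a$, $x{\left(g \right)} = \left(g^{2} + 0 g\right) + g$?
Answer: $-36778$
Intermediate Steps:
$x{\left(g \right)} = g + g^{2}$ ($x{\left(g \right)} = \left(g^{2} + 0\right) + g = g^{2} + g = g + g^{2}$)
$E{\left(y \right)} = 4 + 2 y^{2}$ ($E{\left(y \right)} = \left(y^{2} + y^{2}\right) + 4 = 2 y^{2} + 4 = 4 + 2 y^{2}$)
$r{\left(h,H \right)} = 9 + 9 h$ ($r{\left(h,H \right)} = - 9 \left(\left(-1 - \left(1 - 1\right)\right) - h\right) = - 9 \left(\left(-1 - 0\right) - h\right) = - 9 \left(\left(-1 + 0\right) - h\right) = - 9 \left(-1 - h\right) = 9 + 9 h$)
$r{\left(165,E{\left(8 \right)} \right)} - 38272 = \left(9 + 9 \cdot 165\right) - 38272 = \left(9 + 1485\right) - 38272 = 1494 - 38272 = -36778$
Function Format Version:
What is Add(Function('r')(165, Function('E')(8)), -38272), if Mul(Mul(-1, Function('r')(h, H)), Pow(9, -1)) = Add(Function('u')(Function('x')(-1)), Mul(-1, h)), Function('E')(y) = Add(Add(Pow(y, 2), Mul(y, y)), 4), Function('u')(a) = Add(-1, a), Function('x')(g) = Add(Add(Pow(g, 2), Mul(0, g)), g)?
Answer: -36778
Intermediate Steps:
Function('x')(g) = Add(g, Pow(g, 2)) (Function('x')(g) = Add(Add(Pow(g, 2), 0), g) = Add(Pow(g, 2), g) = Add(g, Pow(g, 2)))
Function('E')(y) = Add(4, Mul(2, Pow(y, 2))) (Function('E')(y) = Add(Add(Pow(y, 2), Pow(y, 2)), 4) = Add(Mul(2, Pow(y, 2)), 4) = Add(4, Mul(2, Pow(y, 2))))
Function('r')(h, H) = Add(9, Mul(9, h)) (Function('r')(h, H) = Mul(-9, Add(Add(-1, Mul(-1, Add(1, -1))), Mul(-1, h))) = Mul(-9, Add(Add(-1, Mul(-1, 0)), Mul(-1, h))) = Mul(-9, Add(Add(-1, 0), Mul(-1, h))) = Mul(-9, Add(-1, Mul(-1, h))) = Add(9, Mul(9, h)))
Add(Function('r')(165, Function('E')(8)), -38272) = Add(Add(9, Mul(9, 165)), -38272) = Add(Add(9, 1485), -38272) = Add(1494, -38272) = -36778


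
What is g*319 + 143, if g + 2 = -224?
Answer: -71951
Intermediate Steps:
g = -226 (g = -2 - 224 = -226)
g*319 + 143 = -226*319 + 143 = -72094 + 143 = -71951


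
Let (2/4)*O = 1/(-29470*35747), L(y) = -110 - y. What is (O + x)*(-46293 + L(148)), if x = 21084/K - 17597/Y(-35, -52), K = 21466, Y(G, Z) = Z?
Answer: -4644481275588010896159/293977582027220 ≈ -1.5799e+7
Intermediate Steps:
O = -1/526732045 (O = 2*(1/(-29470*35747)) = 2*(-1/29470*1/35747) = 2*(-1/1053464090) = -1/526732045 ≈ -1.8985e-9)
x = 189416785/558116 (x = 21084/21466 - 17597/(-52) = 21084*(1/21466) - 17597*(-1/52) = 10542/10733 + 17597/52 = 189416785/558116 ≈ 339.39)
(O + x)*(-46293 + L(148)) = (-1/526732045 + 189416785/558116)*(-46293 + (-110 - 1*148)) = 99771890519817209*(-46293 + (-110 - 148))/293977582027220 = 99771890519817209*(-46293 - 258)/293977582027220 = (99771890519817209/293977582027220)*(-46551) = -4644481275588010896159/293977582027220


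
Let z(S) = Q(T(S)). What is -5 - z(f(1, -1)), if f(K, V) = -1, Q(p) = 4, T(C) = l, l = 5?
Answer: -9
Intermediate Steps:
T(C) = 5
z(S) = 4
-5 - z(f(1, -1)) = -5 - 1*4 = -5 - 4 = -9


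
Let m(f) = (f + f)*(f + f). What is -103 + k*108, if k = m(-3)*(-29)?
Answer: -112855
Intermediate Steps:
m(f) = 4*f² (m(f) = (2*f)*(2*f) = 4*f²)
k = -1044 (k = (4*(-3)²)*(-29) = (4*9)*(-29) = 36*(-29) = -1044)
-103 + k*108 = -103 - 1044*108 = -103 - 112752 = -112855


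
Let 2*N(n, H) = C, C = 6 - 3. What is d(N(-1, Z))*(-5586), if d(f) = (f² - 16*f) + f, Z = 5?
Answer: 226233/2 ≈ 1.1312e+5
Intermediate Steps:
C = 3
N(n, H) = 3/2 (N(n, H) = (½)*3 = 3/2)
d(f) = f² - 15*f
d(N(-1, Z))*(-5586) = (3*(-15 + 3/2)/2)*(-5586) = ((3/2)*(-27/2))*(-5586) = -81/4*(-5586) = 226233/2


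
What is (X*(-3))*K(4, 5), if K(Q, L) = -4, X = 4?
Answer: 48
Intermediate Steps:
(X*(-3))*K(4, 5) = (4*(-3))*(-4) = -12*(-4) = 48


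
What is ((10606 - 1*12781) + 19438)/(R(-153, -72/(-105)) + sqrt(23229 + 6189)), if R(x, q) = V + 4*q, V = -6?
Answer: 11479895/6004009 + 21147175*sqrt(29418)/36024054 ≈ 102.60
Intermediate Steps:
R(x, q) = -6 + 4*q
((10606 - 1*12781) + 19438)/(R(-153, -72/(-105)) + sqrt(23229 + 6189)) = ((10606 - 1*12781) + 19438)/((-6 + 4*(-72/(-105))) + sqrt(23229 + 6189)) = ((10606 - 12781) + 19438)/((-6 + 4*(-72*(-1/105))) + sqrt(29418)) = (-2175 + 19438)/((-6 + 4*(24/35)) + sqrt(29418)) = 17263/((-6 + 96/35) + sqrt(29418)) = 17263/(-114/35 + sqrt(29418))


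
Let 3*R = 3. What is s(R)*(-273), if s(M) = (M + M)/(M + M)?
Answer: -273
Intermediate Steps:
R = 1 (R = (1/3)*3 = 1)
s(M) = 1 (s(M) = (2*M)/((2*M)) = (2*M)*(1/(2*M)) = 1)
s(R)*(-273) = 1*(-273) = -273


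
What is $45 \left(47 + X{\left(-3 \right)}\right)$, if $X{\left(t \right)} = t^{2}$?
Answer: $2520$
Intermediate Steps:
$45 \left(47 + X{\left(-3 \right)}\right) = 45 \left(47 + \left(-3\right)^{2}\right) = 45 \left(47 + 9\right) = 45 \cdot 56 = 2520$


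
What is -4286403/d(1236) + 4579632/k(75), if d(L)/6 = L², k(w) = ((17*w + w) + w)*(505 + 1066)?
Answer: 1199327766341/760003298400 ≈ 1.5781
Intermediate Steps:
k(w) = 29849*w (k(w) = (18*w + w)*1571 = (19*w)*1571 = 29849*w)
d(L) = 6*L²
-4286403/d(1236) + 4579632/k(75) = -4286403/(6*1236²) + 4579632/((29849*75)) = -4286403/(6*1527696) + 4579632/2238675 = -4286403/9166176 + 4579632*(1/2238675) = -4286403*1/9166176 + 1526544/746225 = -476267/1018464 + 1526544/746225 = 1199327766341/760003298400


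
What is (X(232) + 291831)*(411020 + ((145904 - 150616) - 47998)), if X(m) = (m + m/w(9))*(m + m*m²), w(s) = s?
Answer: 10381456975770490/9 ≈ 1.1535e+15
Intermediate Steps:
X(m) = 10*m*(m + m³)/9 (X(m) = (m + m/9)*(m + m*m²) = (m + m*(⅑))*(m + m³) = (m + m/9)*(m + m³) = (10*m/9)*(m + m³) = 10*m*(m + m³)/9)
(X(232) + 291831)*(411020 + ((145904 - 150616) - 47998)) = ((10/9)*232²*(1 + 232²) + 291831)*(411020 + ((145904 - 150616) - 47998)) = ((10/9)*53824*(1 + 53824) + 291831)*(411020 + (-4712 - 47998)) = ((10/9)*53824*53825 + 291831)*(411020 - 52710) = (28970768000/9 + 291831)*358310 = (28973394479/9)*358310 = 10381456975770490/9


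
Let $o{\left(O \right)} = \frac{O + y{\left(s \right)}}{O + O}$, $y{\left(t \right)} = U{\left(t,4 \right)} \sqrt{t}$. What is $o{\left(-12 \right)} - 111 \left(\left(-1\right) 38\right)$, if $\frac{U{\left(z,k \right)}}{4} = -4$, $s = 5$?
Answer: $\frac{8437}{2} + \frac{2 \sqrt{5}}{3} \approx 4220.0$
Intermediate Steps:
$U{\left(z,k \right)} = -16$ ($U{\left(z,k \right)} = 4 \left(-4\right) = -16$)
$y{\left(t \right)} = - 16 \sqrt{t}$
$o{\left(O \right)} = \frac{O - 16 \sqrt{5}}{2 O}$ ($o{\left(O \right)} = \frac{O - 16 \sqrt{5}}{O + O} = \frac{O - 16 \sqrt{5}}{2 O}$)
$o{\left(-12 \right)} - 111 \left(\left(-1\right) 38\right) = \frac{-12 - 16 \sqrt{5}}{2 \left(-12\right)} - 111 \left(\left(-1\right) 38\right) = \frac{1}{2} \left(- \frac{1}{12}\right) \left(-12 - 16 \sqrt{5}\right) - -4218 = \left(\frac{1}{2} + \frac{2 \sqrt{5}}{3}\right) + 4218 = \frac{8437}{2} + \frac{2 \sqrt{5}}{3}$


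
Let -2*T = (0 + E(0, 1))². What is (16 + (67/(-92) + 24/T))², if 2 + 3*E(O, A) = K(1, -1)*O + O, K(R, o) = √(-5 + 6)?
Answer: 72777961/8464 ≈ 8598.5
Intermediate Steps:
K(R, o) = 1 (K(R, o) = √1 = 1)
E(O, A) = -⅔ + 2*O/3 (E(O, A) = -⅔ + (1*O + O)/3 = -⅔ + (O + O)/3 = -⅔ + (2*O)/3 = -⅔ + 2*O/3)
T = -2/9 (T = -(0 + (-⅔ + (⅔)*0))²/2 = -(0 + (-⅔ + 0))²/2 = -(0 - ⅔)²/2 = -(-⅔)²/2 = -½*4/9 = -2/9 ≈ -0.22222)
(16 + (67/(-92) + 24/T))² = (16 + (67/(-92) + 24/(-2/9)))² = (16 + (67*(-1/92) + 24*(-9/2)))² = (16 + (-67/92 - 108))² = (16 - 10003/92)² = (-8531/92)² = 72777961/8464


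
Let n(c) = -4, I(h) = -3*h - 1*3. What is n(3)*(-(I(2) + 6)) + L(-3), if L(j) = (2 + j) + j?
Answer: -16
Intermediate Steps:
I(h) = -3 - 3*h (I(h) = -3*h - 3 = -3 - 3*h)
L(j) = 2 + 2*j
n(3)*(-(I(2) + 6)) + L(-3) = -(-4)*((-3 - 3*2) + 6) + (2 + 2*(-3)) = -(-4)*((-3 - 6) + 6) + (2 - 6) = -(-4)*(-9 + 6) - 4 = -(-4)*(-3) - 4 = -4*3 - 4 = -12 - 4 = -16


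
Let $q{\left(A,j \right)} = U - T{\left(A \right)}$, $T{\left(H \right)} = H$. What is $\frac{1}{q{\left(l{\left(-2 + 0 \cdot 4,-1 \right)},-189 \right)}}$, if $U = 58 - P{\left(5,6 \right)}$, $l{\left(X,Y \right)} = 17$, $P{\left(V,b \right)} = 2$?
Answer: $\frac{1}{39} \approx 0.025641$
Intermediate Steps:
$U = 56$ ($U = 58 - 2 = 56$)
$q{\left(A,j \right)} = 56 - A$
$\frac{1}{q{\left(l{\left(-2 + 0 \cdot 4,-1 \right)},-189 \right)}} = \frac{1}{56 - 17} = \frac{1}{39}$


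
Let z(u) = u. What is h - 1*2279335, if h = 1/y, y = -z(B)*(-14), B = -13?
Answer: -414838971/182 ≈ -2.2793e+6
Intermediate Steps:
y = -182 (y = -(-13)*(-14) = -1*182 = -182)
h = -1/182 (h = 1/(-182) = -1/182 ≈ -0.0054945)
h - 1*2279335 = -1/182 - 1*2279335 = -1/182 - 2279335 = -414838971/182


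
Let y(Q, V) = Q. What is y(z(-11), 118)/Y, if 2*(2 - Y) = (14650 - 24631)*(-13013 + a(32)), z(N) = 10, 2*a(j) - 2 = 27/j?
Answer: -256/1662317533 ≈ -1.5400e-7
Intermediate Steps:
a(j) = 1 + 27/(2*j) (a(j) = 1 + (27/j)/2 = 1 + 27/(2*j))
Y = -8311587665/128 (Y = 2 - (14650 - 24631)*(-13013 + (27/2 + 32)/32)/2 = 2 - (-9981)*(-13013 + (1/32)*(91/2))/2 = 2 - (-9981)*(-13013 + 91/64)/2 = 2 - (-9981)*(-832741)/(2*64) = 2 - ½*8311587921/64 = 2 - 8311587921/128 = -8311587665/128 ≈ -6.4934e+7)
y(z(-11), 118)/Y = 10/(-8311587665/128) = 10*(-128/8311587665) = -256/1662317533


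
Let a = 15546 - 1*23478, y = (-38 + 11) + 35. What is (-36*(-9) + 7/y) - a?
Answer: 66055/8 ≈ 8256.9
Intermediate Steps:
y = 8 (y = -27 + 35 = 8)
a = -7932 (a = 15546 - 23478 = -7932)
(-36*(-9) + 7/y) - a = (-36*(-9) + 7/8) - 1*(-7932) = (324 + 7*(1/8)) + 7932 = (324 + 7/8) + 7932 = 2599/8 + 7932 = 66055/8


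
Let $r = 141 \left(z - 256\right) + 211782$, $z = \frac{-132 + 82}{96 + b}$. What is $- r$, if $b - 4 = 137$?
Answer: $- \frac{13876844}{79} \approx -1.7566 \cdot 10^{5}$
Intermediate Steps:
$b = 141$ ($b = 4 + 137 = 141$)
$z = - \frac{50}{237}$ ($z = \frac{-132 + 82}{96 + 141} = - \frac{50}{237} \approx -0.21097$)
$r = \frac{13876844}{79}$ ($r = 141 \left(- \frac{50}{237} - 256\right) + 211782 = 141 \left(- \frac{60722}{237}\right) + 211782 = - \frac{2853934}{79} + 211782 = \frac{13876844}{79} \approx 1.7566 \cdot 10^{5}$)
$- r = \left(-1\right) \frac{13876844}{79} = - \frac{13876844}{79}$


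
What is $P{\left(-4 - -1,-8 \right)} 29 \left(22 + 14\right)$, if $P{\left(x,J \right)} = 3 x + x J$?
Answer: $15660$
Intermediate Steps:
$P{\left(x,J \right)} = 3 x + J x$
$P{\left(-4 - -1,-8 \right)} 29 \left(22 + 14\right) = \left(-4 - -1\right) \left(3 - 8\right) 29 \left(22 + 14\right) = \left(-4 + 1\right) \left(-5\right) 29 \cdot 36 = \left(-3\right) \left(-5\right) 1044 = 15 \cdot 1044 = 15660$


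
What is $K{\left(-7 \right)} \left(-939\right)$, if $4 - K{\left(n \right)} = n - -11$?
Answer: $0$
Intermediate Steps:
$K{\left(n \right)} = -7 - n$ ($K{\left(n \right)} = 4 - \left(n - -11\right) = 4 - \left(n + 11\right) = 4 - \left(11 + n\right) = -7 - n$)
$K{\left(-7 \right)} \left(-939\right) = \left(-7 - -7\right) \left(-939\right) = \left(-7 + 7\right) \left(-939\right) = 0 \left(-939\right) = 0$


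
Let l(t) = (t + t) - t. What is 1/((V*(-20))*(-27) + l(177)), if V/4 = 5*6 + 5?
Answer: 1/75777 ≈ 1.3197e-5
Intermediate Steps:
l(t) = t (l(t) = 2*t - t = t)
V = 140 (V = 4*(5*6 + 5) = 4*(30 + 5) = 4*35 = 140)
1/((V*(-20))*(-27) + l(177)) = 1/((140*(-20))*(-27) + 177) = 1/(-2800*(-27) + 177) = 1/(75600 + 177) = 1/75777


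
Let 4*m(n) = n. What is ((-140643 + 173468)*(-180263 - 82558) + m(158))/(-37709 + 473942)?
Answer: -17254198571/872466 ≈ -19776.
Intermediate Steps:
m(n) = n/4
((-140643 + 173468)*(-180263 - 82558) + m(158))/(-37709 + 473942) = ((-140643 + 173468)*(-180263 - 82558) + (¼)*158)/(-37709 + 473942) = (32825*(-262821) + 79/2)/436233 = (-8627099325 + 79/2)*(1/436233) = -17254198571/2*1/436233 = -17254198571/872466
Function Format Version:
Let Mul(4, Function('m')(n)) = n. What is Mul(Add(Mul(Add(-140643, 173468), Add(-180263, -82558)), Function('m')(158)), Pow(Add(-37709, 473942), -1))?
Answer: Rational(-17254198571, 872466) ≈ -19776.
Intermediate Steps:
Function('m')(n) = Mul(Rational(1, 4), n)
Mul(Add(Mul(Add(-140643, 173468), Add(-180263, -82558)), Function('m')(158)), Pow(Add(-37709, 473942), -1)) = Mul(Add(Mul(Add(-140643, 173468), Add(-180263, -82558)), Mul(Rational(1, 4), 158)), Pow(Add(-37709, 473942), -1)) = Mul(Add(Mul(32825, -262821), Rational(79, 2)), Pow(436233, -1)) = Mul(Add(-8627099325, Rational(79, 2)), Rational(1, 436233)) = Mul(Rational(-17254198571, 2), Rational(1, 436233)) = Rational(-17254198571, 872466)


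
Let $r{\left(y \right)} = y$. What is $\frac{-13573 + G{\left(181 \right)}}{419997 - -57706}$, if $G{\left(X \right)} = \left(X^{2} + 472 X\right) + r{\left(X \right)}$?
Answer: $\frac{104801}{477703} \approx 0.21939$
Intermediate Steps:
$G{\left(X \right)} = X^{2} + 473 X$ ($G{\left(X \right)} = \left(X^{2} + 472 X\right) + X = X^{2} + 473 X$)
$\frac{-13573 + G{\left(181 \right)}}{419997 - -57706} = \frac{-13573 + 181 \left(473 + 181\right)}{419997 - -57706} = \frac{-13573 + 181 \cdot 654}{419997 + 57706} = \frac{-13573 + 118374}{477703} = 104801 \cdot \frac{1}{477703} = \frac{104801}{477703}$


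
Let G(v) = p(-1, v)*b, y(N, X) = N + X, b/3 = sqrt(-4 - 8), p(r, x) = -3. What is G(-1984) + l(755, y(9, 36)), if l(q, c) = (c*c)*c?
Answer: 91125 - 18*I*sqrt(3) ≈ 91125.0 - 31.177*I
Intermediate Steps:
b = 6*I*sqrt(3) (b = 3*sqrt(-4 - 8) = 3*sqrt(-12) = 3*(2*I*sqrt(3)) = 6*I*sqrt(3) ≈ 10.392*I)
l(q, c) = c**3 (l(q, c) = c**2*c = c**3)
G(v) = -18*I*sqrt(3)
G(-1984) + l(755, y(9, 36)) = -18*I*sqrt(3) + (9 + 36)**3 = -18*I*sqrt(3) + 45**3 = -18*I*sqrt(3) + 91125 = 91125 - 18*I*sqrt(3)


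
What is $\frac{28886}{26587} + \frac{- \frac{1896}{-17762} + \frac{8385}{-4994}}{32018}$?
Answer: $\frac{532698729044473}{490324076183612} \approx 1.0864$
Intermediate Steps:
$\frac{28886}{26587} + \frac{- \frac{1896}{-17762} + \frac{8385}{-4994}}{32018} = 28886 \cdot \frac{1}{26587} + \left(\left(-1896\right) \left(- \frac{1}{17762}\right) + 8385 \left(- \frac{1}{4994}\right)\right) \frac{1}{32018} = \frac{2626}{2417} + \left(\frac{948}{8881} - \frac{8385}{4994}\right) \frac{1}{32018} = \frac{2626}{2417} - \frac{9961839}{202864739836} = \frac{532698729044473}{490324076183612}$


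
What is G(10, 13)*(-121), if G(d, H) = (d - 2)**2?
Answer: -7744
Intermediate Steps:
G(d, H) = (-2 + d)**2
G(10, 13)*(-121) = (-2 + 10)**2*(-121) = 8**2*(-121) = 64*(-121) = -7744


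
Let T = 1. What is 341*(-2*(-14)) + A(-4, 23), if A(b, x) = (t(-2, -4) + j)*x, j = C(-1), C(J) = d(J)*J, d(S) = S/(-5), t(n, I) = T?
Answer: 47832/5 ≈ 9566.4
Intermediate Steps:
t(n, I) = 1
d(S) = -S/5 (d(S) = S*(-⅕) = -S/5)
C(J) = -J²/5 (C(J) = (-J/5)*J = -J²/5)
j = -⅕ (j = -⅕*(-1)² = -⅕*1 = -⅕ ≈ -0.20000)
A(b, x) = 4*x/5 (A(b, x) = (1 - ⅕)*x = 4*x/5)
341*(-2*(-14)) + A(-4, 23) = 341*(-2*(-14)) + (⅘)*23 = 341*28 + 92/5 = 9548 + 92/5 = 47832/5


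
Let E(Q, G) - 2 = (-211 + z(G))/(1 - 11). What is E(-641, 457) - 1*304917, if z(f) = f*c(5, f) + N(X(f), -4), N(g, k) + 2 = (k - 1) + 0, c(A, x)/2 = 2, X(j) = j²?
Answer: -305076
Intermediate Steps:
c(A, x) = 4 (c(A, x) = 2*2 = 4)
N(g, k) = -3 + k (N(g, k) = -2 + ((k - 1) + 0) = -2 + ((-1 + k) + 0) = -2 + (-1 + k) = -3 + k)
z(f) = -7 + 4*f (z(f) = f*4 + (-3 - 4) = 4*f - 7 = -7 + 4*f)
E(Q, G) = 119/5 - 2*G/5 (E(Q, G) = 2 + (-211 + (-7 + 4*G))/(1 - 11) = 2 + (-218 + 4*G)/(-10) = 2 + (-218 + 4*G)*(-⅒) = 2 + (109/5 - 2*G/5) = 119/5 - 2*G/5)
E(-641, 457) - 1*304917 = (119/5 - ⅖*457) - 1*304917 = (119/5 - 914/5) - 304917 = -159 - 304917 = -305076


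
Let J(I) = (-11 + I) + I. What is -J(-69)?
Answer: 149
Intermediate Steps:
J(I) = -11 + 2*I
-J(-69) = -(-11 + 2*(-69)) = -(-11 - 138) = -1*(-149) = 149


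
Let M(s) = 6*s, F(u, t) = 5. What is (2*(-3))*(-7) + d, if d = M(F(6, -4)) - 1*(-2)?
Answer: 74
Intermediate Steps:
d = 32 (d = 6*5 - 1*(-2) = 30 + 2 = 32)
(2*(-3))*(-7) + d = (2*(-3))*(-7) + 32 = -6*(-7) + 32 = 42 + 32 = 74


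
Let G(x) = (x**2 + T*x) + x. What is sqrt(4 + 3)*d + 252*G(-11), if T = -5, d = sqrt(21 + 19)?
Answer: 41580 + 2*sqrt(70) ≈ 41597.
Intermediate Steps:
d = 2*sqrt(10) (d = sqrt(40) = 2*sqrt(10) ≈ 6.3246)
G(x) = x**2 - 4*x (G(x) = (x**2 - 5*x) + x = x**2 - 4*x)
sqrt(4 + 3)*d + 252*G(-11) = sqrt(4 + 3)*(2*sqrt(10)) + 252*(-11*(-4 - 11)) = sqrt(7)*(2*sqrt(10)) + 252*(-11*(-15)) = 2*sqrt(70) + 252*165 = 2*sqrt(70) + 41580 = 41580 + 2*sqrt(70)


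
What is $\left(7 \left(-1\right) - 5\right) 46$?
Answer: $-552$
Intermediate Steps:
$\left(7 \left(-1\right) - 5\right) 46 = \left(-7 - 5\right) 46 = \left(-12\right) 46 = -552$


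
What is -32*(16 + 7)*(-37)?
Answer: 27232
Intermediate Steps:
-32*(16 + 7)*(-37) = -32*23*(-37) = -736*(-37) = 27232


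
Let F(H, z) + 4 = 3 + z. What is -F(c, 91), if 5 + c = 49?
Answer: -90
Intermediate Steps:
c = 44 (c = -5 + 49 = 44)
F(H, z) = -1 + z (F(H, z) = -4 + (3 + z) = -1 + z)
-F(c, 91) = -(-1 + 91) = -1*90 = -90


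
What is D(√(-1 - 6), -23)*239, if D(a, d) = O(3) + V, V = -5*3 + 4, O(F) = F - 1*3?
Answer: -2629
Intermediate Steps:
O(F) = -3 + F (O(F) = F - 3 = -3 + F)
V = -11 (V = -15 + 4 = -11)
D(a, d) = -11 (D(a, d) = (-3 + 3) - 11 = 0 - 11 = -11)
D(√(-1 - 6), -23)*239 = -11*239 = -2629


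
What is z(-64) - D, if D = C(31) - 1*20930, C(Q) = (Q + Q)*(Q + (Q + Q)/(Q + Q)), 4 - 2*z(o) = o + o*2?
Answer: 19044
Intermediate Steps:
z(o) = 2 - 3*o/2 (z(o) = 2 - (o + o*2)/2 = 2 - (o + 2*o)/2 = 2 - 3*o/2)
C(Q) = 2*Q*(1 + Q) (C(Q) = (2*Q)*(Q + (2*Q)/((2*Q))) = (2*Q)*(Q + (2*Q)*(1/(2*Q))) = (2*Q)*(Q + 1) = (2*Q)*(1 + Q) = 2*Q*(1 + Q))
D = -18946 (D = 2*31*(1 + 31) - 1*20930 = 2*31*32 - 20930 = 1984 - 20930 = -18946)
z(-64) - D = (2 - 3/2*(-64)) - 1*(-18946) = (2 + 96) + 18946 = 98 + 18946 = 19044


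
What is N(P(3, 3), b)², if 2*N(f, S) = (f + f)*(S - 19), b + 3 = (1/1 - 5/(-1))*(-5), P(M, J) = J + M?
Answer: 97344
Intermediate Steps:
b = -33 (b = -3 + (1/1 - 5/(-1))*(-5) = -3 + (1*1 - 5*(-1))*(-5) = -3 + (1 + 5)*(-5) = -3 + 6*(-5) = -3 - 30 = -33)
N(f, S) = f*(-19 + S) (N(f, S) = ((f + f)*(S - 19))/2 = ((2*f)*(-19 + S))/2 = (2*f*(-19 + S))/2 = f*(-19 + S))
N(P(3, 3), b)² = ((3 + 3)*(-19 - 33))² = (6*(-52))² = (-312)² = 97344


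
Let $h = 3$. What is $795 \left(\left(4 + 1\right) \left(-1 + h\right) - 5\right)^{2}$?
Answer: $19875$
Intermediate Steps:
$795 \left(\left(4 + 1\right) \left(-1 + h\right) - 5\right)^{2} = 795 \left(\left(4 + 1\right) \left(-1 + 3\right) - 5\right)^{2} = 795 \left(5 \cdot 2 - 5\right)^{2} = 795 \left(10 - 5\right)^{2} = 795 \cdot 5^{2} = 795 \cdot 25 = 19875$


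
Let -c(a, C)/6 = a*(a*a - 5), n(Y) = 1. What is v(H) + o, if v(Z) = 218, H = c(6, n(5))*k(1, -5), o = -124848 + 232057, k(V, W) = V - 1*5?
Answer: 107427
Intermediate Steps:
k(V, W) = -5 + V (k(V, W) = V - 5 = -5 + V)
c(a, C) = -6*a*(-5 + a²) (c(a, C) = -6*a*(a*a - 5) = -6*a*(a² - 5) = -6*a*(-5 + a²))
o = 107209
H = 4464 (H = (6*6*(5 - 1*6²))*(-5 + 1) = (6*6*(5 - 1*36))*(-4) = (6*6*(5 - 36))*(-4) = (6*6*(-31))*(-4) = -1116*(-4) = 4464)
v(H) + o = 218 + 107209 = 107427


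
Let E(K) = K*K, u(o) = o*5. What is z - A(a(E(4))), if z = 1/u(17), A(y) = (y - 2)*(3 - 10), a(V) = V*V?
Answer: 151131/85 ≈ 1778.0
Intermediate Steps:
u(o) = 5*o
E(K) = K²
a(V) = V²
A(y) = 14 - 7*y (A(y) = (-2 + y)*(-7) = 14 - 7*y)
z = 1/85 (z = 1/(5*17) = 1/85 ≈ 0.011765)
z - A(a(E(4))) = 1/85 - (14 - 7*(4²)²) = 1/85 - (14 - 7*16²) = 1/85 - (14 - 7*256) = 1/85 - (14 - 1792) = 1/85 - 1*(-1778) = 1/85 + 1778 = 151131/85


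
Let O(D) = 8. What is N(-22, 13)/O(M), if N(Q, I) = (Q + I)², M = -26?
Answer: 81/8 ≈ 10.125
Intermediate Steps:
N(Q, I) = (I + Q)²
N(-22, 13)/O(M) = (13 - 22)²/8 = (-9)²*(⅛) = 81*(⅛) = 81/8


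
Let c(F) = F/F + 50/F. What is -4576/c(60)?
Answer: -2496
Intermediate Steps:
c(F) = 1 + 50/F
-4576/c(60) = -4576*60/(50 + 60) = -4576/((1/60)*110) = -4576/11/6 = -4576*6/11 = -2496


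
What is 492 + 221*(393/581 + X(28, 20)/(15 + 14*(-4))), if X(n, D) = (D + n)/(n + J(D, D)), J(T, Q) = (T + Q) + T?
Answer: 167319549/262031 ≈ 638.55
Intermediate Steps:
J(T, Q) = Q + 2*T (J(T, Q) = (Q + T) + T = Q + 2*T)
X(n, D) = (D + n)/(n + 3*D) (X(n, D) = (D + n)/(n + (D + 2*D)) = (D + n)/(n + 3*D))
492 + 221*(393/581 + X(28, 20)/(15 + 14*(-4))) = 492 + 221*(393/581 + ((20 + 28)/(28 + 3*20))/(15 + 14*(-4))) = 492 + 221*(393*(1/581) + (48/(28 + 60))/(15 - 56)) = 492 + 221*(393/581 + (48/88)/(-41)) = 492 + 221*(393/581 + ((1/88)*48)*(-1/41)) = 492 + 221*(393/581 + (6/11)*(-1/41)) = 492 + 221*(393/581 - 6/451) = 492 + 221*(173757/262031) = 492 + 38400297/262031 = 167319549/262031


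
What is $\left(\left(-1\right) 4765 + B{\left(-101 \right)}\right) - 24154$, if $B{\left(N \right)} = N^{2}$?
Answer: $-18718$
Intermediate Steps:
$\left(\left(-1\right) 4765 + B{\left(-101 \right)}\right) - 24154 = \left(\left(-1\right) 4765 + \left(-101\right)^{2}\right) - 24154 = \left(-4765 + 10201\right) - 24154 = 5436 - 24154 = -18718$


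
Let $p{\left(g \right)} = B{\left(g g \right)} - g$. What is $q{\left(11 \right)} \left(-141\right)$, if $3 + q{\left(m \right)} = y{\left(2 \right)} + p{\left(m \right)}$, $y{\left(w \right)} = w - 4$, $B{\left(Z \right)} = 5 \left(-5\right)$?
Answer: $5781$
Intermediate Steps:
$B{\left(Z \right)} = -25$
$y{\left(w \right)} = -4 + w$
$p{\left(g \right)} = -25 - g$
$q{\left(m \right)} = -30 - m$ ($q{\left(m \right)} = -3 + \left(\left(-4 + 2\right) - \left(25 + m\right)\right) = -3 - \left(27 + m\right) = -30 - m$)
$q{\left(11 \right)} \left(-141\right) = \left(-30 - 11\right) \left(-141\right) = \left(-41\right) \left(-141\right) = 5781$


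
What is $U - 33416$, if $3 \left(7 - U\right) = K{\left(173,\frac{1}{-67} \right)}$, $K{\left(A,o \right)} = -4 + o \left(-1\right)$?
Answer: $- \frac{2238314}{67} \approx -33408.0$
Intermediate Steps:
$K{\left(A,o \right)} = -4 - o$
$U = \frac{558}{67}$ ($U = 7 - \frac{-4 - \frac{1}{-67}}{3} = 7 - \frac{-4 - - \frac{1}{67}}{3} = 7 - \frac{-4 + \frac{1}{67}}{3} = 7 - - \frac{89}{67} = 7 + \frac{89}{67} = \frac{558}{67} \approx 8.3284$)
$U - 33416 = \frac{558}{67} - 33416 = - \frac{2238314}{67}$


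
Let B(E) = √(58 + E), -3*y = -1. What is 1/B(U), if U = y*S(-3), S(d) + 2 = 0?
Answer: √129/86 ≈ 0.13207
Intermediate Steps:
y = ⅓ (y = -⅓*(-1) = ⅓ ≈ 0.33333)
S(d) = -2 (S(d) = -2 + 0 = -2)
U = -⅔ (U = (⅓)*(-2) = -⅔ ≈ -0.66667)
1/B(U) = 1/(√(58 - ⅔)) = 1/(√(172/3)) = 1/(2*√129/3) = √129/86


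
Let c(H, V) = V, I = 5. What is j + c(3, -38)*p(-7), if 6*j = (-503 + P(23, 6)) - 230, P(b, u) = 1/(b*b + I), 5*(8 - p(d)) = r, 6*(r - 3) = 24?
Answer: -5974921/16020 ≈ -372.97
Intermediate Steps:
r = 7 (r = 3 + (⅙)*24 = 3 + 4 = 7)
p(d) = 33/5 (p(d) = 8 - ⅕*7 = 8 - 7/5 = 33/5)
P(b, u) = 1/(5 + b²) (P(b, u) = 1/(b*b + 5) = 1/(b² + 5) = 1/(5 + b²))
j = -391421/3204 (j = ((-503 + 1/(5 + 23²)) - 230)/6 = ((-503 + 1/(5 + 529)) - 230)/6 = ((-503 + 1/534) - 230)/6 = (-268601/534 - 230)/6 = (⅙)*(-391421/534) = -391421/3204 ≈ -122.17)
j + c(3, -38)*p(-7) = -391421/3204 - 38*33/5 = -391421/3204 - 1254/5 = -5974921/16020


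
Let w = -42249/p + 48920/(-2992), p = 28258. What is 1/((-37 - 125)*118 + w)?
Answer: -2642123/50553972967 ≈ -5.2263e-5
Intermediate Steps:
w = -47149699/2642123 (w = -42249/28258 + 48920/(-2992) = -42249*1/28258 + 48920*(-1/2992) = -42249/28258 - 6115/374 = -47149699/2642123 ≈ -17.845)
1/((-37 - 125)*118 + w) = 1/((-37 - 125)*118 - 47149699/2642123) = 1/(-162*118 - 47149699/2642123) = 1/(-19116 - 47149699/2642123) = 1/(-50553972967/2642123) = -2642123/50553972967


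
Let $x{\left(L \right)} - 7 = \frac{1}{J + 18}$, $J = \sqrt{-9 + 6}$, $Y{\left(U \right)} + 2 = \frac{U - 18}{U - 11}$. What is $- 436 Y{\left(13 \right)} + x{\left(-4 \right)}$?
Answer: $\frac{214627}{109} - \frac{i \sqrt{3}}{327} \approx 1969.1 - 0.0052968 i$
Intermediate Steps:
$Y{\left(U \right)} = -2 + \frac{-18 + U}{-11 + U}$ ($Y{\left(U \right)} = -2 + \frac{U - 18}{U - 11} = -2 + \frac{-18 + U}{-11 + U}$)
$J = i \sqrt{3}$ ($J = \sqrt{-3} = i \sqrt{3} \approx 1.732 i$)
$x{\left(L \right)} = 7 + \frac{1}{18 + i \sqrt{3}}$ ($x{\left(L \right)} = 7 + \frac{1}{i \sqrt{3} + 18} = 7 + \frac{1}{18 + i \sqrt{3}}$)
$- 436 Y{\left(13 \right)} + x{\left(-4 \right)} = - 436 \frac{4 - 13}{-11 + 13} + \left(\frac{769}{109} - \frac{i \sqrt{3}}{327}\right) = - 436 \frac{4 - 13}{2} + \left(\frac{769}{109} - \frac{i \sqrt{3}}{327}\right) = - 436 \cdot \frac{1}{2} \left(-9\right) + \left(\frac{769}{109} - \frac{i \sqrt{3}}{327}\right) = \left(-436\right) \left(- \frac{9}{2}\right) + \left(\frac{769}{109} - \frac{i \sqrt{3}}{327}\right) = 1962 + \left(\frac{769}{109} - \frac{i \sqrt{3}}{327}\right) = \frac{214627}{109} - \frac{i \sqrt{3}}{327}$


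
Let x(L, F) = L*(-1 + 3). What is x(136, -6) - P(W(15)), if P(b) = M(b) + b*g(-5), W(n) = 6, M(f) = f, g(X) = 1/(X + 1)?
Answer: 535/2 ≈ 267.50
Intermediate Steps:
g(X) = 1/(1 + X)
x(L, F) = 2*L (x(L, F) = L*2 = 2*L)
P(b) = 3*b/4 (P(b) = b + b/(1 - 5) = b + b/(-4) = b + b*(-¼) = b - b/4 = 3*b/4)
x(136, -6) - P(W(15)) = 2*136 - 3*6/4 = 272 - 1*9/2 = 272 - 9/2 = 535/2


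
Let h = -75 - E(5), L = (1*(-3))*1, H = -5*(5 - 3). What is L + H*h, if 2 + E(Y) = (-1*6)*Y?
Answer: 427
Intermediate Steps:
E(Y) = -2 - 6*Y (E(Y) = -2 + (-1*6)*Y = -2 - 6*Y)
H = -10 (H = -5*2 = -10)
L = -3 (L = -3*1 = -3)
h = -43 (h = -75 - (-2 - 6*5) = -75 - (-2 - 30) = -75 - 1*(-32) = -75 + 32 = -43)
L + H*h = -3 - 10*(-43) = -3 + 430 = 427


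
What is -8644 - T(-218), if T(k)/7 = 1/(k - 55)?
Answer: -337115/39 ≈ -8644.0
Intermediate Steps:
T(k) = 7/(-55 + k) (T(k) = 7/(k - 55) = 7/(-55 + k))
-8644 - T(-218) = -8644 - 7/(-55 - 218) = -8644 - 7/(-273) = -8644 - 7*(-1)/273 = -8644 - 1*(-1/39) = -8644 + 1/39 = -337115/39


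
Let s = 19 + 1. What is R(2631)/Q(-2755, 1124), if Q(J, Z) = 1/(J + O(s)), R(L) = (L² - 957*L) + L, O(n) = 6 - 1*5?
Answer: -12136671450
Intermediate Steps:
s = 20
O(n) = 1 (O(n) = 6 - 5 = 1)
R(L) = L² - 956*L
Q(J, Z) = 1/(1 + J) (Q(J, Z) = 1/(J + 1) = 1/(1 + J))
R(2631)/Q(-2755, 1124) = (2631*(-956 + 2631))/(1/(1 - 2755)) = (2631*1675)/(1/(-2754)) = 4406925/(-1/2754) = 4406925*(-2754) = -12136671450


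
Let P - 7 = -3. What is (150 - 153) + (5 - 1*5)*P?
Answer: -3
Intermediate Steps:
P = 4 (P = 7 - 3 = 4)
(150 - 153) + (5 - 1*5)*P = (150 - 153) + (5 - 1*5)*4 = -3 + (5 - 5)*4 = -3 + 0*4 = -3 + 0 = -3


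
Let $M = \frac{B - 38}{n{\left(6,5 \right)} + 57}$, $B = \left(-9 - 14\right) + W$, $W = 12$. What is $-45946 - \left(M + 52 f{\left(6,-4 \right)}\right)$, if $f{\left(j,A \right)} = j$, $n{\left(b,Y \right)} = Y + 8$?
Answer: $- \frac{462573}{10} \approx -46257.0$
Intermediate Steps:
$n{\left(b,Y \right)} = 8 + Y$
$B = -11$ ($B = \left(-9 - 14\right) + 12 = -23 + 12 = -11$)
$M = - \frac{7}{10}$ ($M = \frac{-11 - 38}{\left(8 + 5\right) + 57} = - \frac{49}{13 + 57} = - \frac{49}{70} = \left(-49\right) \frac{1}{70} = - \frac{7}{10} \approx -0.7$)
$-45946 - \left(M + 52 f{\left(6,-4 \right)}\right) = -45946 - \left(- \frac{7}{10} + 52 \cdot 6\right) = -45946 - \left(- \frac{7}{10} + 312\right) = -45946 - \frac{3113}{10} = - \frac{462573}{10}$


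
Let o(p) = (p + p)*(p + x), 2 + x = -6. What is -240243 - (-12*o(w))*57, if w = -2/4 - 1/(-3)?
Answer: -238381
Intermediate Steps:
x = -8 (x = -2 - 6 = -8)
w = -⅙ (w = -2*¼ - 1*(-⅓) = -½ + ⅓ = -⅙ ≈ -0.16667)
o(p) = 2*p*(-8 + p) (o(p) = (p + p)*(p - 8) = (2*p)*(-8 + p) = 2*p*(-8 + p))
-240243 - (-12*o(w))*57 = -240243 - (-24*(-1)*(-8 - ⅙)/6)*57 = -240243 - (-24*(-1)*(-49)/(6*6))*57 = -240243 - (-12*49/18)*57 = -240243 - (-98)*57/3 = -240243 - 1*(-1862) = -240243 + 1862 = -238381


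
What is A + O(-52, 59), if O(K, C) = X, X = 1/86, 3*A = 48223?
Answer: 4147181/258 ≈ 16074.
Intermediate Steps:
A = 48223/3 (A = (⅓)*48223 = 48223/3 ≈ 16074.)
X = 1/86 ≈ 0.011628
O(K, C) = 1/86
A + O(-52, 59) = 48223/3 + 1/86 = 4147181/258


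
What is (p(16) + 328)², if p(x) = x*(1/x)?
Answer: 108241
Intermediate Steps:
p(x) = 1 (p(x) = x/x = 1)
(p(16) + 328)² = (1 + 328)² = 329² = 108241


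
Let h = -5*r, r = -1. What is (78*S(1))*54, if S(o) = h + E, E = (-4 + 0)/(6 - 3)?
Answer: 15444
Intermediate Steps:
h = 5 (h = -5*(-1) = 5)
E = -4/3 ≈ -1.3333
S(o) = 11/3 (S(o) = 5 - 4/3 = 11/3)
(78*S(1))*54 = (78*(11/3))*54 = 286*54 = 15444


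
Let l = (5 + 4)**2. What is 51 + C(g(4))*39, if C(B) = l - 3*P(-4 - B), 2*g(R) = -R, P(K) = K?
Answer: 3444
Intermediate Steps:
l = 81 (l = 9**2 = 81)
g(R) = -R/2 (g(R) = (-R)/2 = -R/2)
C(B) = 93 + 3*B (C(B) = 81 - 3*(-4 - B) = 81 - (-12 - 3*B) = 81 + (12 + 3*B) = 93 + 3*B)
51 + C(g(4))*39 = 51 + (93 + 3*(-1/2*4))*39 = 51 + (93 + 3*(-2))*39 = 51 + (93 - 6)*39 = 51 + 87*39 = 51 + 3393 = 3444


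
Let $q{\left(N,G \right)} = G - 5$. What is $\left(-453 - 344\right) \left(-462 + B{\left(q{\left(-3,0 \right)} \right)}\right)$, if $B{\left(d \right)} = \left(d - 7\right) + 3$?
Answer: $375387$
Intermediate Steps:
$q{\left(N,G \right)} = -5 + G$ ($q{\left(N,G \right)} = G - 5 = -5 + G$)
$B{\left(d \right)} = -4 + d$ ($B{\left(d \right)} = \left(-7 + d\right) + 3 = -4 + d$)
$\left(-453 - 344\right) \left(-462 + B{\left(q{\left(-3,0 \right)} \right)}\right) = \left(-453 - 344\right) \left(-462 + \left(-4 + \left(-5 + 0\right)\right)\right) = - 797 \left(-462 - 9\right) = \left(-797\right) \left(-471\right) = 375387$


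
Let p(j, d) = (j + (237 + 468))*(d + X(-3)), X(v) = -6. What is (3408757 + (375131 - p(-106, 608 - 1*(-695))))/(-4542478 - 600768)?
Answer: -3006985/5143246 ≈ -0.58465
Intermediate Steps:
p(j, d) = (-6 + d)*(705 + j) (p(j, d) = (j + (237 + 468))*(d - 6) = (j + 705)*(-6 + d) = (705 + j)*(-6 + d) = (-6 + d)*(705 + j))
(3408757 + (375131 - p(-106, 608 - 1*(-695))))/(-4542478 - 600768) = (3408757 + (375131 - (-4230 - 6*(-106) + 705*(608 - 1*(-695)) + (608 - 1*(-695))*(-106))))/(-4542478 - 600768) = (3408757 + (375131 - (-4230 + 636 + 705*(608 + 695) + (608 + 695)*(-106))))/(-5143246) = (3408757 + (375131 - (-4230 + 636 + 705*1303 + 1303*(-106))))*(-1/5143246) = (3408757 + (375131 - (-4230 + 636 + 918615 - 138118)))*(-1/5143246) = (3408757 + (375131 - 1*776903))*(-1/5143246) = (3408757 + (375131 - 776903))*(-1/5143246) = (3408757 - 401772)*(-1/5143246) = 3006985*(-1/5143246) = -3006985/5143246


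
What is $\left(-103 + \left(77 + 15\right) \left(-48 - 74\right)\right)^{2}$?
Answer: $128300929$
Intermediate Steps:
$\left(-103 + \left(77 + 15\right) \left(-48 - 74\right)\right)^{2} = \left(-103 + 92 \left(-122\right)\right)^{2} = \left(-103 - 11224\right)^{2} = \left(-11327\right)^{2} = 128300929$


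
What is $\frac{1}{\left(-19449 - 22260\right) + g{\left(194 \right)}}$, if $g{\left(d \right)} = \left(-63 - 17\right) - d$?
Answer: $- \frac{1}{41983} \approx -2.3819 \cdot 10^{-5}$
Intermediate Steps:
$g{\left(d \right)} = -80 - d$ ($g{\left(d \right)} = \left(-63 - 17\right) - d = -80 - d$)
$\frac{1}{\left(-19449 - 22260\right) + g{\left(194 \right)}} = \frac{1}{\left(-19449 - 22260\right) - 274} = \frac{1}{-41709 - 274} = \frac{1}{-41983} = - \frac{1}{41983}$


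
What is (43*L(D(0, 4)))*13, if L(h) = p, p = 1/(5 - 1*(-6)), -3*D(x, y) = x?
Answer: 559/11 ≈ 50.818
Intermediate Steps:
D(x, y) = -x/3
p = 1/11 (p = 1/(5 + 6) = 1/11 ≈ 0.090909)
L(h) = 1/11
(43*L(D(0, 4)))*13 = (43*(1/11))*13 = (43/11)*13 = 559/11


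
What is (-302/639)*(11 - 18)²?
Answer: -14798/639 ≈ -23.158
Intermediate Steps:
(-302/639)*(11 - 18)² = -302*1/639*(-7)² = -302/639*49 = -14798/639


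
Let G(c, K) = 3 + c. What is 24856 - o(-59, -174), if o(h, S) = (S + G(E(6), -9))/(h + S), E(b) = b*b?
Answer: 5791313/233 ≈ 24855.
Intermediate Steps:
E(b) = b²
o(h, S) = (39 + S)/(S + h) (o(h, S) = (S + (3 + 6²))/(h + S) = (S + (3 + 36))/(S + h) = (S + 39)/(S + h) = (39 + S)/(S + h))
24856 - o(-59, -174) = 24856 - (39 - 174)/(-174 - 59) = 24856 - (-135)/(-233) = 24856 - (-1)*(-135)/233 = 24856 - 1*135/233 = 24856 - 135/233 = 5791313/233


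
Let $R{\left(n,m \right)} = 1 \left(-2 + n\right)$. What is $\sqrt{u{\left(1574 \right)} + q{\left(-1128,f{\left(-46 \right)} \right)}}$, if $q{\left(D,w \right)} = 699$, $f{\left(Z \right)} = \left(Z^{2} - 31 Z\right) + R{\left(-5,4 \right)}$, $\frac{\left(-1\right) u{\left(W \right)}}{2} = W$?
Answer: $i \sqrt{2449} \approx 49.487 i$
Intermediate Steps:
$u{\left(W \right)} = - 2 W$
$R{\left(n,m \right)} = -2 + n$
$f{\left(Z \right)} = -7 + Z^{2} - 31 Z$ ($f{\left(Z \right)} = \left(Z^{2} - 31 Z\right) - 7 = -7 + Z^{2} - 31 Z$)
$\sqrt{u{\left(1574 \right)} + q{\left(-1128,f{\left(-46 \right)} \right)}} = \sqrt{\left(-2\right) 1574 + 699} = \sqrt{-3148 + 699} = \sqrt{-2449} = i \sqrt{2449}$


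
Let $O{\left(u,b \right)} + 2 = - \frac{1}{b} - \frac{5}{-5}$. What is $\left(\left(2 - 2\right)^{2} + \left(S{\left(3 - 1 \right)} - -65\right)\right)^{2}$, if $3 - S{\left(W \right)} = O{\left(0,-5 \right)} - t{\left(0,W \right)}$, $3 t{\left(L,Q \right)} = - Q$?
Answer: $\frac{1044484}{225} \approx 4642.1$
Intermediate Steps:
$t{\left(L,Q \right)} = - \frac{Q}{3}$ ($t{\left(L,Q \right)} = \frac{\left(-1\right) Q}{3} = - \frac{Q}{3}$)
$O{\left(u,b \right)} = -1 - \frac{1}{b}$ ($O{\left(u,b \right)} = -2 - \left(-1 + \frac{1}{b}\right) = -2 + \left(- \frac{1}{b} + 1\right) = -2 + \left(1 - \frac{1}{b}\right) = -1 - \frac{1}{b}$)
$S{\left(W \right)} = \frac{19}{5} - \frac{W}{3}$ ($S{\left(W \right)} = 3 - \left(\frac{-1 - -5}{-5} - - \frac{W}{3}\right) = 3 - \left(- \frac{-1 + 5}{5} + \frac{W}{3}\right) = 3 - \left(\left(- \frac{1}{5}\right) 4 + \frac{W}{3}\right) = 3 - \left(- \frac{4}{5} + \frac{W}{3}\right) = \frac{19}{5} - \frac{W}{3}$)
$\left(\left(2 - 2\right)^{2} + \left(S{\left(3 - 1 \right)} - -65\right)\right)^{2} = \left(\left(2 - 2\right)^{2} + \left(\left(\frac{19}{5} - \frac{3 - 1}{3}\right) - -65\right)\right)^{2} = \left(0^{2} + \left(\left(\frac{19}{5} - \frac{3 - 1}{3}\right) + 65\right)\right)^{2} = \left(0 + \left(\left(\frac{19}{5} - \frac{2}{3}\right) + 65\right)\right)^{2} = \left(0 + \left(\frac{47}{15} + 65\right)\right)^{2} = \left(0 + \frac{1022}{15}\right)^{2} = \left(\frac{1022}{15}\right)^{2} = \frac{1044484}{225}$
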